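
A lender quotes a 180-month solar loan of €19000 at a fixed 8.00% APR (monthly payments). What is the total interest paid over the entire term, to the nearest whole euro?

€13,683

Monthly rate = 8%/12 = 0.0066667; payment = 19,000 × 0.0066667 / (1 − (1+0.0066667)^−180) = €181.57.
Total paid = 180 × €181.57 = €32,682.60; interest = €32,682.60 − €19,000 = €13,682.60.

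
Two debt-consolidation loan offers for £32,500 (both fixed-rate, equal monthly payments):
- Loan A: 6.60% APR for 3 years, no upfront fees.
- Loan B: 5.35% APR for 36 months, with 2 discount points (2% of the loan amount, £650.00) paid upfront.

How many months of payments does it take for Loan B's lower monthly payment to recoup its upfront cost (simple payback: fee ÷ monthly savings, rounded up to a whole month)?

Loan A: at 6.60% the monthly rate is 0.0055000, so the payment is 32,500 × 0.0055000 / (1 − 1.0055000^−36) = £997.57.
Loan B: at 5.35% the monthly rate is 0.0044583, so the payment is 32,500 × 0.0044583 / (1 − 1.0044583^−36) = £979.17.
Monthly savings = £997.57 − £979.17 = £18.40.
Break-even = £650.00 / £18.40 = 35.33 → 36 months.

36 months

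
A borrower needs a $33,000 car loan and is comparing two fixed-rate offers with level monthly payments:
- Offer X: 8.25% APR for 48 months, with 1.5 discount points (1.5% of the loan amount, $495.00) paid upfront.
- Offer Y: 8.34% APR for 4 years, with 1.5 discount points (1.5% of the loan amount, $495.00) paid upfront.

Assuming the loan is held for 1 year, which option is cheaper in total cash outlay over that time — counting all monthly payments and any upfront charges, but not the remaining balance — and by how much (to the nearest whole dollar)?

Offer X by $17

Offer X: at 8.25% the monthly rate is 0.0068750, so the payment is 33,000 × 0.0068750 / (1 − 1.0068750^−48) = $809.50.
Offer Y: at 8.34% the monthly rate is 0.0069500, so the payment is 33,000 × 0.0069500 / (1 − 1.0069500^−48) = $810.90.
Over 12 months: Offer X costs 12 × $809.50 + $495.00 = $10,209.00; Offer Y costs 12 × $810.90 + $495.00 = $10,225.80.
Offer X is cheaper by $10,225.80 − $10,209.00 = $16.80.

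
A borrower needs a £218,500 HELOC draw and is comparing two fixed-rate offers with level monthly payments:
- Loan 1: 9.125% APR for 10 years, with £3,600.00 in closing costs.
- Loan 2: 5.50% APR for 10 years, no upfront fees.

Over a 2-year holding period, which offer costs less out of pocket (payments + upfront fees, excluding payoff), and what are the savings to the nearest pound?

Loan 2 by £13,473

Loan 1: at 9.125% the monthly rate is 0.0076042, so the payment is 218,500 × 0.0076042 / (1 − 1.0076042^−120) = £2,782.67.
Loan 2: monthly rate = 5.5%/12 = 0.0045833; payment = 218,500 × 0.0045833 / (1 − (1+0.0045833)^−120) = £2,371.30.
Over 24 months: Loan 1 costs 24 × £2,782.67 + £3,600.00 = £70,384.08; Loan 2 costs 24 × £2,371.30 = £56,911.20.
Loan 2 is cheaper by £70,384.08 − £56,911.20 = £13,472.88.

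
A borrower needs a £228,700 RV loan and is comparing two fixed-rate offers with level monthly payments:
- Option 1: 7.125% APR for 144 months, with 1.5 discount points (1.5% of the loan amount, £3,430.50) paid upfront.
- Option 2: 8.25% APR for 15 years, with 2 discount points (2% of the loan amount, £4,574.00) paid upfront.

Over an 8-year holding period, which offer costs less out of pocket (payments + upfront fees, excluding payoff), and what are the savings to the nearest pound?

Option 2 by £13,109

Option 1: monthly rate = 7.125%/12 = 0.0059375; payment = 228,700 × 0.0059375 / (1 − (1+0.0059375)^−144) = £2,367.17.
Option 2: at 8.25% the monthly rate is 0.0068750, so the payment is 228,700 × 0.0068750 / (1 − 1.0068750^−180) = £2,218.71.
Over 96 months: Option 1 costs 96 × £2,367.17 + £3,430.50 = £230,678.82; Option 2 costs 96 × £2,218.71 + £4,574.00 = £217,570.16.
Option 2 is cheaper by £230,678.82 − £217,570.16 = £13,108.66.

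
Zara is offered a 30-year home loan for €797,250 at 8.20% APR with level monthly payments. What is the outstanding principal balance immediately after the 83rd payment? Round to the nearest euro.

With monthly rate i = 8.2%/12 = 0.0068333, the balance after k of n payments is P · [(1+i)^n − (1+i)^k] / [(1+i)^n − 1].
(1+0.0068333)^360 = 11.60728704 and (1+0.0068333)^83 = 1.75986593, so the balance is 797,250 × (11.60728704 − 1.75986593) / (11.60728704 − 1) = €740,138.02.

€740,138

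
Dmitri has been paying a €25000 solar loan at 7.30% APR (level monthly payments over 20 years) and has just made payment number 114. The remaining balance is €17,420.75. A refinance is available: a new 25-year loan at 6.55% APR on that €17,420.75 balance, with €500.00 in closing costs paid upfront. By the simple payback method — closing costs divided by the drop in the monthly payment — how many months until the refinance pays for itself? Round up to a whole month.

Current payment = 25,000 × 7.3%/12 / (1 − (1+0.0060833)^−240) = €198.35.
Refinanced payment = 17,420.75 × 0.0054583 / (1 − (1+0.0054583)^−300) = €118.17.
Monthly savings = €198.35 − €118.17 = €80.18.
Break-even = €500.00 / €80.18 = 6.24 → 7 months.

7 months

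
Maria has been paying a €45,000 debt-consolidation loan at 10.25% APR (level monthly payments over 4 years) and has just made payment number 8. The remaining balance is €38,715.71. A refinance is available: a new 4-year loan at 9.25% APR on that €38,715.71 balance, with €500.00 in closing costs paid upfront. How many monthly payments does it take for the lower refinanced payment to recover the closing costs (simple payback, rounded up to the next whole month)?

Current payment = 45,000 × 10.25%/12 / (1 − (1+0.0085417)^−48) = €1,146.73.
Refinanced payment = 38,715.71 × 0.0077083 / (1 − (1+0.0077083)^−48) = €968.04.
Monthly savings = €1,146.73 − €968.04 = €178.69.
Break-even = €500.00 / €178.69 = 2.80 → 3 months.

3 months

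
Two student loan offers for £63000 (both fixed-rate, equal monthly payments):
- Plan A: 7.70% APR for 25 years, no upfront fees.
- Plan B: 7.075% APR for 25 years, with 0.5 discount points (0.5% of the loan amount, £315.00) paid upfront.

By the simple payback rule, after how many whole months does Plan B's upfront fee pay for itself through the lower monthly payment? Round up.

13 months

Plan A: at 7.70% the monthly rate is 0.0064167, so the payment is 63,000 × 0.0064167 / (1 − 1.0064167^−300) = £473.79.
Plan B: at 7.075% the monthly rate is 0.0058958, so the payment is 63,000 × 0.0058958 / (1 − 1.0058958^−300) = £448.29.
Monthly savings = £473.79 − £448.29 = £25.50.
Break-even = £315.00 / £25.50 = 12.35 → 13 months.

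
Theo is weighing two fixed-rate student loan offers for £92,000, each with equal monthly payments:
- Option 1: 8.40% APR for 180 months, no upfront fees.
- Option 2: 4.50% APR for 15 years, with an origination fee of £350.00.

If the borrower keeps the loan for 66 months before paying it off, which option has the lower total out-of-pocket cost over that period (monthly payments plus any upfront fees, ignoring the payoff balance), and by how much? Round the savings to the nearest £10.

Option 1: at 8.40% the monthly rate is 0.0070000, so the payment is 92,000 × 0.0070000 / (1 − 1.0070000^−180) = £900.58.
Option 2: at 4.50% the monthly rate is 0.0037500, so the payment is 92,000 × 0.0037500 / (1 − 1.0037500^−180) = £703.79.
Over 66 months: Option 1 costs 66 × £900.58 = £59,438.28; Option 2 costs 66 × £703.79 + £350.00 = £46,800.14.
Option 2 is cheaper by £59,438.28 − £46,800.14 = £12,638.14.

Option 2 by £12,640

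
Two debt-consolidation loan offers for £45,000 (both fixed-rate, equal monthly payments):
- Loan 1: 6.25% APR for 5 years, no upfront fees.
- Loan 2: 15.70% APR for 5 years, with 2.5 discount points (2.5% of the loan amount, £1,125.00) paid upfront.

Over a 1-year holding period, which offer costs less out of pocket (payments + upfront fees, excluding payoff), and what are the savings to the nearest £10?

Loan 1 by £3,670

Loan 1: monthly rate = 6.25%/12 = 0.0052083; payment = 45,000 × 0.0052083 / (1 − (1+0.0052083)^−60) = £875.22.
Loan 2: at 15.70% the monthly rate is 0.0130833, so the payment is 45,000 × 0.0130833 / (1 − 1.0130833^−60) = £1,087.15.
Over 12 months: Loan 1 costs 12 × £875.22 = £10,502.64; Loan 2 costs 12 × £1,087.15 + £1,125.00 = £14,170.80.
Loan 1 is cheaper by £14,170.80 − £10,502.64 = £3,668.16.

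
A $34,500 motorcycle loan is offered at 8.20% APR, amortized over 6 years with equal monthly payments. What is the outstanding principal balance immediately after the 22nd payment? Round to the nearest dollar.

With monthly rate i = 8.2%/12 = 0.0068333, the balance after k of n payments is P · [(1+i)^n − (1+i)^k] / [(1+i)^n − 1].
(1+0.0068333)^72 = 1.63284945 and (1+0.0068333)^22 = 1.16162748, so the balance is 34,500 × (1.63284945 − 1.16162748) / (1.63284945 − 1) = $25,688.82.

$25,689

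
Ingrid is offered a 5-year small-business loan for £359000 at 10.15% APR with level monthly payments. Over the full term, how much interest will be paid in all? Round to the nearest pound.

£100,253

Monthly rate = 10.15%/12 = 0.0084583; payment = 359,000 × 0.0084583 / (1 − (1+0.0084583)^−60) = £7,654.21.
Total paid = 60 × £7,654.21 = £459,252.60; interest = £459,252.60 − £359,000 = £100,252.60.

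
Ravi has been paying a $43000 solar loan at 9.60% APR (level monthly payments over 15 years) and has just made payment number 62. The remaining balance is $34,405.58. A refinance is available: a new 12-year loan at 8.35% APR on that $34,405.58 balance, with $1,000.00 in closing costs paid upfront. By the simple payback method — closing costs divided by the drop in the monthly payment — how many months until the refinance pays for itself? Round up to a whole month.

Current payment = 43,000 × 9.6%/12 / (1 − (1+0.0080000)^−180) = $451.61.
Refinanced payment = 34,405.58 × 0.0069583 / (1 − (1+0.0069583)^−144) = $379.06.
Monthly savings = $451.61 − $379.06 = $72.55.
Break-even = $1,000.00 / $72.55 = 13.78 → 14 months.

14 months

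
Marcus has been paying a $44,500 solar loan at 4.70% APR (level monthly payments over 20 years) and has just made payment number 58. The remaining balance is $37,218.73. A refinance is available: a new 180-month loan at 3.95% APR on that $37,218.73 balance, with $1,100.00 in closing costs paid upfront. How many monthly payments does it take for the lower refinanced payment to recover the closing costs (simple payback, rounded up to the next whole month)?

92 months

Current payment = 44,500 × 4.7%/12 / (1 − (1+0.0039167)^−240) = $286.36.
Refinanced payment = 37,218.73 × 0.0032917 / (1 − (1+0.0032917)^−180) = $274.37.
Monthly savings = $286.36 − $274.37 = $11.99.
Break-even = $1,100.00 / $11.99 = 91.74 → 92 months.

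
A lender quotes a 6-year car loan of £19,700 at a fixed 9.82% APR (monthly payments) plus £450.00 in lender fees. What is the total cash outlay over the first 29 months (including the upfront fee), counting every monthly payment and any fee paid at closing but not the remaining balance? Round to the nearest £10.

At 9.82% the monthly rate is 0.0081833, so the payment is 19,700 × 0.0081833 / (1 − 1.0081833^−72) = £363.17.
Total outlay = 29 × £363.17 + £450.00 = £10,981.93.

£10,980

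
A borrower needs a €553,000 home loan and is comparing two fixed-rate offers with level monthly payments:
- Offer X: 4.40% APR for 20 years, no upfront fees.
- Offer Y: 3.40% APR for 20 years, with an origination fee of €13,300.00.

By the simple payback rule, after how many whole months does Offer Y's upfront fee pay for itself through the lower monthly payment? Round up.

46 months

Offer X: monthly rate = 4.4%/12 = 0.0036667; payment = 553,000 × 0.0036667 / (1 − (1+0.0036667)^−240) = €3,468.77.
Offer Y: monthly rate = 3.4%/12 = 0.0028333; payment = 553,000 × 0.0028333 / (1 − (1+0.0028333)^−240) = €3,178.83.
Monthly savings = €3,468.77 − €3,178.83 = €289.94.
Break-even = €13,300.00 / €289.94 = 45.87 → 46 months.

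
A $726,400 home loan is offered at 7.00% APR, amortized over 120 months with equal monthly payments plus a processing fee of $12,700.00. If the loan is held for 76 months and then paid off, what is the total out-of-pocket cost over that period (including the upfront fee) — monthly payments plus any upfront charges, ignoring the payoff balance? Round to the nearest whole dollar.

$653,693

Monthly rate = 7%/12 = 0.0058333; payment = 726,400 × 0.0058333 / (1 − (1+0.0058333)^−120) = $8,434.12.
Total outlay = 76 × $8,434.12 + $12,700.00 = $653,693.12.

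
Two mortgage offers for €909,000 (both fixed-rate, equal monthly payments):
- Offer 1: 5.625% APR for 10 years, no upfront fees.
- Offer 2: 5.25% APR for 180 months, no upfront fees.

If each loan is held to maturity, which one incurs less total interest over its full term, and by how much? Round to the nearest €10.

Offer 1: at 5.625% the monthly rate is 0.0046875, so the payment is 909,000 × 0.0046875 / (1 − 1.0046875^−120) = €9,921.44.
Total interest on Offer 1 = 120 × €9,921.44 − €909,000 = €281,572.80.
Offer 2: monthly rate = 5.25%/12 = 0.0043750; payment = 909,000 × 0.0043750 / (1 − (1+0.0043750)^−180) = €7,307.25.
Total interest on Offer 2 = 180 × €7,307.25 − €909,000 = €406,305.00.
Offer 1 is lower by €124,732.20.

Offer 1 by €124,730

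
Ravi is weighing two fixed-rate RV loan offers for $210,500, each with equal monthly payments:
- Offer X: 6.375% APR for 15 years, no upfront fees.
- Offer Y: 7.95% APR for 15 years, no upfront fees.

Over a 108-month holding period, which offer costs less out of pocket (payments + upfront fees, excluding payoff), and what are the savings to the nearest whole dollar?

Offer X by $20,124

Offer X: at 6.375% the monthly rate is 0.0053125, so the payment is 210,500 × 0.0053125 / (1 − 1.0053125^−180) = $1,819.25.
Offer Y: at 7.95% the monthly rate is 0.0066250, so the payment is 210,500 × 0.0066250 / (1 − 1.0066250^−180) = $2,005.58.
Over 108 months: Offer X costs 108 × $1,819.25 = $196,479.00; Offer Y costs 108 × $2,005.58 = $216,602.64.
Offer X is cheaper by $216,602.64 − $196,479.00 = $20,123.64.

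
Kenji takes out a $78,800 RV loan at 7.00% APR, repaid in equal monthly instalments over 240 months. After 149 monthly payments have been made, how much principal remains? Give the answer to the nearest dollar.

$43,042

With monthly rate i = 7%/12 = 0.0058333, the balance after k of n payments is P · [(1+i)^n − (1+i)^k] / [(1+i)^n − 1].
(1+0.0058333)^240 = 4.03873885 and (1+0.0058333)^149 = 2.37890765, so the balance is 78,800 × (4.03873885 − 2.37890765) / (4.03873885 − 1) = $43,042.43.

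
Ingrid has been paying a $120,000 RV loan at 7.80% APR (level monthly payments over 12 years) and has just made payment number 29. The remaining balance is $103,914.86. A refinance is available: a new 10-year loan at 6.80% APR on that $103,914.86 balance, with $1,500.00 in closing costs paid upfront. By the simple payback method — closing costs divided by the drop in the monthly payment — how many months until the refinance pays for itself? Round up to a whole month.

17 months

Current payment = 120,000 × 7.8%/12 / (1 − (1+0.0065000)^−144) = $1,285.82.
Refinanced payment = 103,914.86 × 0.0056667 / (1 − (1+0.0056667)^−120) = $1,195.86.
Monthly savings = $1,285.82 − $1,195.86 = $89.96.
Break-even = $1,500.00 / $89.96 = 16.67 → 17 months.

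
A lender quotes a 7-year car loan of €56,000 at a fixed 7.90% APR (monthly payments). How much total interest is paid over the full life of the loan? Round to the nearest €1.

€17,083

Monthly rate = 7.9%/12 = 0.0065833; payment = 56,000 × 0.0065833 / (1 − (1+0.0065833)^−84) = €870.04.
Total paid = 84 × €870.04 = €73,083.36; interest = €73,083.36 − €56,000 = €17,083.36.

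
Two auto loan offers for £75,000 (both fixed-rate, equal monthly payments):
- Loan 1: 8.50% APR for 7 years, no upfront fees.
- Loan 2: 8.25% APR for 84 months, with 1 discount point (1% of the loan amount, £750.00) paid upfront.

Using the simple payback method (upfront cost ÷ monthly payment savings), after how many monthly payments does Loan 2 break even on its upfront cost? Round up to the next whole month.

80 months

Loan 1: monthly rate = 8.5%/12 = 0.0070833; payment = 75,000 × 0.0070833 / (1 − (1+0.0070833)^−84) = £1,187.74.
Loan 2: at 8.25% the monthly rate is 0.0068750, so the payment is 75,000 × 0.0068750 / (1 − 1.0068750^−84) = £1,178.33.
Monthly savings = £1,187.74 − £1,178.33 = £9.41.
Break-even = £750.00 / £9.41 = 79.70 → 80 months.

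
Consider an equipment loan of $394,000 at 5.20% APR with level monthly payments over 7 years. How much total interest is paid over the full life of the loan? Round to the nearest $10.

At 5.20% the monthly rate is 0.0043333, so the payment is 394,000 × 0.0043333 / (1 − 1.0043333^−84) = $5,605.86.
Total paid = 84 × $5,605.86 = $470,892.24; interest = $470,892.24 − $394,000 = $76,892.24.

$76,890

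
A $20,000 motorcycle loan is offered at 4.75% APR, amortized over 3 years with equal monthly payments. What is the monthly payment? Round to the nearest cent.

$597.18

At 4.75% the monthly rate is 0.0039583, so the payment is 20,000 × 0.0039583 / (1 − 1.0039583^−36) = $597.18.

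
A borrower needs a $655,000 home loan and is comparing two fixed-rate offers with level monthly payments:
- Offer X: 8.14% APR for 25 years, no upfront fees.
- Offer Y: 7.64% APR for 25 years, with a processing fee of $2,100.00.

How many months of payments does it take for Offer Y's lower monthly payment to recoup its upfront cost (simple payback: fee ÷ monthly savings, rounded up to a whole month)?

10 months

Offer X: at 8.14% the monthly rate is 0.0067833, so the payment is 655,000 × 0.0067833 / (1 − 1.0067833^−300) = $5,116.29.
Offer Y: monthly rate = 7.64%/12 = 0.0063667; payment = 655,000 × 0.0063667 / (1 − (1+0.0063667)^−300) = $4,900.20.
Monthly savings = $5,116.29 − $4,900.20 = $216.09.
Break-even = $2,100.00 / $216.09 = 9.72 → 10 months.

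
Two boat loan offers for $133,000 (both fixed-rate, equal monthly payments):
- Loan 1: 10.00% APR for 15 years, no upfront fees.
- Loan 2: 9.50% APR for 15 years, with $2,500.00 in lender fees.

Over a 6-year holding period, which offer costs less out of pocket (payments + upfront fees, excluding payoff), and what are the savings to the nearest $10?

Loan 1: monthly rate = 10%/12 = 0.0083333; payment = 133,000 × 0.0083333 / (1 − (1+0.0083333)^−180) = $1,429.22.
Loan 2: at 9.50% the monthly rate is 0.0079167, so the payment is 133,000 × 0.0079167 / (1 − 1.0079167^−180) = $1,388.82.
Over 72 months: Loan 1 costs 72 × $1,429.22 = $102,903.84; Loan 2 costs 72 × $1,388.82 + $2,500.00 = $102,495.04.
Loan 2 is cheaper by $102,903.84 − $102,495.04 = $408.80.

Loan 2 by $410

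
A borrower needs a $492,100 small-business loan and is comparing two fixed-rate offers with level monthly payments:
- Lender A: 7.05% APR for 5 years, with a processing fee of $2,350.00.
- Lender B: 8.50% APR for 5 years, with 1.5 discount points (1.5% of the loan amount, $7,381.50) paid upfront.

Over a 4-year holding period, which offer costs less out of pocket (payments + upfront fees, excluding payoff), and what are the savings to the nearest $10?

Lender A: at 7.05% the monthly rate is 0.0058750, so the payment is 492,100 × 0.0058750 / (1 − 1.0058750^−60) = $9,755.78.
Lender B: at 8.50% the monthly rate is 0.0070833, so the payment is 492,100 × 0.0070833 / (1 − 1.0070833^−60) = $10,096.19.
Over 48 months: Lender A costs 48 × $9,755.78 + $2,350.00 = $470,627.44; Lender B costs 48 × $10,096.19 + $7,381.50 = $491,998.62.
Lender A is cheaper by $491,998.62 − $470,627.44 = $21,371.18.

Lender A by $21,370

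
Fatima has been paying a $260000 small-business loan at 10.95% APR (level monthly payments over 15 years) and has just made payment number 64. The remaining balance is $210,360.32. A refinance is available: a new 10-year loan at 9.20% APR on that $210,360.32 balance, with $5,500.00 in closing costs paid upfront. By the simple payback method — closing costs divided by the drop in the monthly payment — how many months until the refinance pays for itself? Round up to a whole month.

22 months

Current payment = 260,000 × 10.95%/12 / (1 − (1+0.0091250)^−180) = $2,946.99.
Refinanced payment = 210,360.32 × 0.0076667 / (1 − (1+0.0076667)^−120) = $2,687.58.
Monthly savings = $2,946.99 − $2,687.58 = $259.41.
Break-even = $5,500.00 / $259.41 = 21.20 → 22 months.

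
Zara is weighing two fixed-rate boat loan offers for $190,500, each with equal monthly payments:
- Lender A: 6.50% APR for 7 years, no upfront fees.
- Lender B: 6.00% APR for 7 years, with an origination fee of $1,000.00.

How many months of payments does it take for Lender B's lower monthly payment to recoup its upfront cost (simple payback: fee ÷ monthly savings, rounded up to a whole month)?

Lender A: at 6.50% the monthly rate is 0.0054167, so the payment is 190,500 × 0.0054167 / (1 − 1.0054167^−84) = $2,828.82.
Lender B: monthly rate = 6%/12 = 0.0050000; payment = 190,500 × 0.0050000 / (1 − (1+0.0050000)^−84) = $2,782.93.
Monthly savings = $2,828.82 − $2,782.93 = $45.89.
Break-even = $1,000.00 / $45.89 = 21.79 → 22 months.

22 months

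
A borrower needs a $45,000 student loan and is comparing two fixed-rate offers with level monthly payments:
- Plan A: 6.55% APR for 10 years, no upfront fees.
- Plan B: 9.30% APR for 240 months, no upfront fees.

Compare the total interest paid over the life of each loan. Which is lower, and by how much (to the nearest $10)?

Plan A by $37,810

Plan A: monthly rate = 6.55%/12 = 0.0054583; payment = 45,000 × 0.0054583 / (1 − (1+0.0054583)^−120) = $512.11.
Total interest on Plan A = 120 × $512.11 − $45,000 = $16,453.20.
Plan B: at 9.30% the monthly rate is 0.0077500, so the payment is 45,000 × 0.0077500 / (1 − 1.0077500^−240) = $413.60.
Total interest on Plan B = 240 × $413.60 − $45,000 = $54,264.00.
Plan A is lower by $37,810.80.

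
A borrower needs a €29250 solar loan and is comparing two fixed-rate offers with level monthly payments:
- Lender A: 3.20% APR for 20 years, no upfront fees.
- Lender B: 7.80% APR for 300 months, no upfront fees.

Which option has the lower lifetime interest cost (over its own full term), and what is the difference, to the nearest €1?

Lender A by €26,929

Lender A: monthly rate = 3.2%/12 = 0.0026667; payment = 29,250 × 0.0026667 / (1 − (1+0.0026667)^−240) = €165.16.
Total interest on Lender A = 240 × €165.16 − €29,250 = €10,388.40.
Lender B: monthly rate = 7.8%/12 = 0.0065000; payment = 29,250 × 0.0065000 / (1 − (1+0.0065000)^−300) = €221.89.
Total interest on Lender B = 300 × €221.89 − €29,250 = €37,317.00.
Lender A is lower by €26,928.60.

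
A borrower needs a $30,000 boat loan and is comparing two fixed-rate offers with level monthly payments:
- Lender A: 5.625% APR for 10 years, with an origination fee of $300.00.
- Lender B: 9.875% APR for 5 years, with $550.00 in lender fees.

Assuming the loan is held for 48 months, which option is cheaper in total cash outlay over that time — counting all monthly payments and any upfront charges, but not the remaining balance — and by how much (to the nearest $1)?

Lender A by $15,040

Lender A: monthly rate = 5.625%/12 = 0.0046875; payment = 30,000 × 0.0046875 / (1 − (1+0.0046875)^−120) = $327.44.
Lender B: monthly rate = 9.875%/12 = 0.0082292; payment = 30,000 × 0.0082292 / (1 − (1+0.0082292)^−60) = $635.57.
Over 48 months: Lender A costs 48 × $327.44 + $300.00 = $16,017.12; Lender B costs 48 × $635.57 + $550.00 = $31,057.36.
Lender A is cheaper by $31,057.36 − $16,017.12 = $15,040.24.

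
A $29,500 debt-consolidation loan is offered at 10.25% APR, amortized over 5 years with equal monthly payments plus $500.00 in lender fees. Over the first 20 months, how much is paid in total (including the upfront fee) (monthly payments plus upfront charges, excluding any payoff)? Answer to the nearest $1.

$13,108

At 10.25% the monthly rate is 0.0085417, so the payment is 29,500 × 0.0085417 / (1 − 1.0085417^−60) = $630.42.
Total outlay = 20 × $630.42 + $500.00 = $13,108.40.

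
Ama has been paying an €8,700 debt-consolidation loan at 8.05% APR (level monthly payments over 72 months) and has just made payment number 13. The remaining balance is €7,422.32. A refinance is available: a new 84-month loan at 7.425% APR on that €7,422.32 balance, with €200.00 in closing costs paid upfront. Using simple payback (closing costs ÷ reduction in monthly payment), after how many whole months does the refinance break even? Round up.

Current payment = 8,700 × 8.05%/12 / (1 − (1+0.0067083)^−72) = €152.75.
Refinanced payment = 7,422.32 × 0.0061875 / (1 − (1+0.0061875)^−84) = €113.57.
Monthly savings = €152.75 − €113.57 = €39.18.
Break-even = €200.00 / €39.18 = 5.10 → 6 months.

6 months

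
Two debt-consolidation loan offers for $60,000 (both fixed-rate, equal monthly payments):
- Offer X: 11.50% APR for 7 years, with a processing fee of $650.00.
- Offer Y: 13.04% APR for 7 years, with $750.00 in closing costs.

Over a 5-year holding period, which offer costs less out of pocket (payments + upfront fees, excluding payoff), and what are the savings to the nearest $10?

Offer X: monthly rate = 11.5%/12 = 0.0095833; payment = 60,000 × 0.0095833 / (1 − (1+0.0095833)^−84) = $1,043.19.
Offer Y: at 13.04% the monthly rate is 0.0108667, so the payment is 60,000 × 0.0108667 / (1 − 1.0108667^−84) = $1,092.82.
Over 60 months: Offer X costs 60 × $1,043.19 + $650.00 = $63,241.40; Offer Y costs 60 × $1,092.82 + $750.00 = $66,319.20.
Offer X is cheaper by $66,319.20 − $63,241.40 = $3,077.80.

Offer X by $3,080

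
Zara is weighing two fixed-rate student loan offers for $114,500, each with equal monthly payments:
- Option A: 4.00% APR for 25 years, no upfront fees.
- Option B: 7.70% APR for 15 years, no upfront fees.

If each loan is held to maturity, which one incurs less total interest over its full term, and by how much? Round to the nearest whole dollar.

Option A: monthly rate = 4%/12 = 0.0033333; payment = 114,500 × 0.0033333 / (1 − (1+0.0033333)^−300) = $604.37.
Total interest on Option A = 300 × $604.37 − $114,500 = $66,811.00.
Option B: monthly rate = 7.7%/12 = 0.0064167; payment = 114,500 × 0.0064167 / (1 − (1+0.0064167)^−180) = $1,074.48.
Total interest on Option B = 180 × $1,074.48 − $114,500 = $78,906.40.
Option A is lower by $12,095.40.

Option A by $12,095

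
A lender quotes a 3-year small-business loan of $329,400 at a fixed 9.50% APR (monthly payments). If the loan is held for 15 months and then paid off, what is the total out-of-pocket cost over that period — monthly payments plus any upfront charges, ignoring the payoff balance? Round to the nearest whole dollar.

Monthly rate = 9.5%/12 = 0.0079167; payment = 329,400 × 0.0079167 / (1 − (1+0.0079167)^−36) = $10,551.65.
Total outlay = 15 × $10,551.65 = $158,274.75.

$158,275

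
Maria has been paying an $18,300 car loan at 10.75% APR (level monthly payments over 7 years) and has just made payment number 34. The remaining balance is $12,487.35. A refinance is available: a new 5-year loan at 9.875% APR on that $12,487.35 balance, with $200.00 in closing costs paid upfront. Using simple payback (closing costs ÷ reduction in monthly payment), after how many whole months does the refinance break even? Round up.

5 months

Current payment = 18,300 × 10.75%/12 / (1 − (1+0.0089583)^−84) = $310.94.
Refinanced payment = 12,487.35 × 0.0082292 / (1 − (1+0.0082292)^−60) = $264.55.
Monthly savings = $310.94 − $264.55 = $46.39.
Break-even = $200.00 / $46.39 = 4.31 → 5 months.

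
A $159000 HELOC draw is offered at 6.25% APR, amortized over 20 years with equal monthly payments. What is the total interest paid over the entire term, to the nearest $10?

$119,920

At 6.25% the monthly rate is 0.0052083, so the payment is 159,000 × 0.0052083 / (1 − 1.0052083^−240) = $1,162.18.
Total paid = 240 × $1,162.18 = $278,923.20; interest = $278,923.20 − $159,000 = $119,923.20.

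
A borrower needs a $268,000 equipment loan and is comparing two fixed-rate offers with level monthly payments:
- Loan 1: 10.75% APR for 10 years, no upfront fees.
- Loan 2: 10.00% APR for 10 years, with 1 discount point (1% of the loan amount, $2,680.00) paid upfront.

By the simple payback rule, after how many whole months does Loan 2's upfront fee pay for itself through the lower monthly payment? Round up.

24 months

Loan 1: at 10.75% the monthly rate is 0.0089583, so the payment is 268,000 × 0.0089583 / (1 − 1.0089583^−120) = $3,653.88.
Loan 2: at 10.00% the monthly rate is 0.0083333, so the payment is 268,000 × 0.0083333 / (1 − 1.0083333^−120) = $3,541.64.
Monthly savings = $3,653.88 − $3,541.64 = $112.24.
Break-even = $2,680.00 / $112.24 = 23.88 → 24 months.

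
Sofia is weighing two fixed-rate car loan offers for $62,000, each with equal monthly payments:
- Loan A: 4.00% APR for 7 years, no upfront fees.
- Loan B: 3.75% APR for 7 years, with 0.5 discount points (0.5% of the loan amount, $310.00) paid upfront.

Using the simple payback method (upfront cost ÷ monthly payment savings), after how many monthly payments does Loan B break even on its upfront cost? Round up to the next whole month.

44 months

Loan A: at 4.00% the monthly rate is 0.0033333, so the payment is 62,000 × 0.0033333 / (1 − 1.0033333^−84) = $847.47.
Loan B: at 3.75% the monthly rate is 0.0031250, so the payment is 62,000 × 0.0031250 / (1 − 1.0031250^−84) = $840.35.
Monthly savings = $847.47 − $840.35 = $7.12.
Break-even = $310.00 / $7.12 = 43.54 → 44 months.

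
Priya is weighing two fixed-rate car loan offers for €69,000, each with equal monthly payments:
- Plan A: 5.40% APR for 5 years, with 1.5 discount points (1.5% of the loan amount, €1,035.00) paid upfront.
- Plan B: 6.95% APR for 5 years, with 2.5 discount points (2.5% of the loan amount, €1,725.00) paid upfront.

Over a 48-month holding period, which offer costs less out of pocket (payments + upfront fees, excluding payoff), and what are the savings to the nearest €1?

Plan A by €3,083

Plan A: at 5.40% the monthly rate is 0.0045000, so the payment is 69,000 × 0.0045000 / (1 − 1.0045000^−60) = €1,314.80.
Plan B: at 6.95% the monthly rate is 0.0057917, so the payment is 69,000 × 0.0057917 / (1 − 1.0057917^−60) = €1,364.66.
Over 48 months: Plan A costs 48 × €1,314.80 + €1,035.00 = €64,145.40; Plan B costs 48 × €1,364.66 + €1,725.00 = €67,228.68.
Plan A is cheaper by €67,228.68 − €64,145.40 = €3,083.28.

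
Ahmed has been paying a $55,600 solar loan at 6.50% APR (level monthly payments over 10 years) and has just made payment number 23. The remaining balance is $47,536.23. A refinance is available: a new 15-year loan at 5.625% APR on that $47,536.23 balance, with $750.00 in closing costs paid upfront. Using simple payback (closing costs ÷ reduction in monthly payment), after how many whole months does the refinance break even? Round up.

Current payment = 55,600 × 6.5%/12 / (1 − (1+0.0054167)^−120) = $631.33.
Refinanced payment = 47,536.23 × 0.0046875 / (1 − (1+0.0046875)^−180) = $391.57.
Monthly savings = $631.33 − $391.57 = $239.76.
Break-even = $750.00 / $239.76 = 3.13 → 4 months.

4 months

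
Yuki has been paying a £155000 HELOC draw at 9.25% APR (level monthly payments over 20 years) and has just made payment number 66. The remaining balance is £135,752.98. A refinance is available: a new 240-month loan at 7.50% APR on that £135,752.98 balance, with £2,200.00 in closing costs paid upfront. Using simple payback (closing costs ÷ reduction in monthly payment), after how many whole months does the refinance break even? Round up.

Current payment = 155,000 × 9.25%/12 / (1 − (1+0.0077083)^−240) = £1,419.59.
Refinanced payment = 135,752.98 × 0.0062500 / (1 − (1+0.0062500)^−240) = £1,093.62.
Monthly savings = £1,419.59 − £1,093.62 = £325.97.
Break-even = £2,200.00 / £325.97 = 6.75 → 7 months.

7 months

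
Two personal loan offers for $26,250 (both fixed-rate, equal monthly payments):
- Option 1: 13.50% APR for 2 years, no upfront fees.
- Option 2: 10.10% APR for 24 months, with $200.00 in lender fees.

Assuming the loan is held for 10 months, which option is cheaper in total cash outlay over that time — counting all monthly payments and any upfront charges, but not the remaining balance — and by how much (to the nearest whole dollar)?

Option 2 by $216

Option 1: at 13.50% the monthly rate is 0.0112500, so the payment is 26,250 × 0.0112500 / (1 − 1.0112500^−24) = $1,254.15.
Option 2: monthly rate = 10.1%/12 = 0.0084167; payment = 26,250 × 0.0084167 / (1 − (1+0.0084167)^−24) = $1,212.52.
Over 10 months: Option 1 costs 10 × $1,254.15 = $12,541.50; Option 2 costs 10 × $1,212.52 + $200.00 = $12,325.20.
Option 2 is cheaper by $12,541.50 − $12,325.20 = $216.30.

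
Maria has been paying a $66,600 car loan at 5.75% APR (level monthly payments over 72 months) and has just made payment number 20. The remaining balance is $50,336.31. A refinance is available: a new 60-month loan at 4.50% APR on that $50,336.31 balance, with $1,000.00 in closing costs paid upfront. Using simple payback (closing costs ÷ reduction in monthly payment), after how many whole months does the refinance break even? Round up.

7 months

Current payment = 66,600 × 5.75%/12 / (1 − (1+0.0047917)^−72) = $1,095.91.
Refinanced payment = 50,336.31 × 0.0037500 / (1 − (1+0.0037500)^−60) = $938.42.
Monthly savings = $1,095.91 − $938.42 = $157.49.
Break-even = $1,000.00 / $157.49 = 6.35 → 7 months.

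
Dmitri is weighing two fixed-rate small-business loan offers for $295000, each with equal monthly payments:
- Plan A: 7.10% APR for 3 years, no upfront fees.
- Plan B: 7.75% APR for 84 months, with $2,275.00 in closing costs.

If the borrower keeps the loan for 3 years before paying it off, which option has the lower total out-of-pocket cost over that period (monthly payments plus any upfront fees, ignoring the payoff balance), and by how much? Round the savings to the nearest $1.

Plan A: at 7.10% the monthly rate is 0.0059167, so the payment is 295,000 × 0.0059167 / (1 − 1.0059167^−36) = $9,122.24.
Plan B: monthly rate = 7.75%/12 = 0.0064583; payment = 295,000 × 0.0064583 / (1 − (1+0.0064583)^−84) = $4,561.28.
Over 36 months: Plan A costs 36 × $9,122.24 = $328,400.64; Plan B costs 36 × $4,561.28 + $2,275.00 = $166,481.08.
Plan B is cheaper by $328,400.64 − $166,481.08 = $161,919.56.

Plan B by $161,920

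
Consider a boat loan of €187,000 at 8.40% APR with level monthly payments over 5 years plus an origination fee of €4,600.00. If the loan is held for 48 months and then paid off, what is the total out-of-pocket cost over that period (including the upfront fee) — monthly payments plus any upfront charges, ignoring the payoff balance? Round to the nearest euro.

Monthly rate = 8.4%/12 = 0.0070000; payment = 187,000 × 0.0070000 / (1 − (1+0.0070000)^−60) = €3,827.58.
Total outlay = 48 × €3,827.58 + €4,600.00 = €188,323.84.

€188,324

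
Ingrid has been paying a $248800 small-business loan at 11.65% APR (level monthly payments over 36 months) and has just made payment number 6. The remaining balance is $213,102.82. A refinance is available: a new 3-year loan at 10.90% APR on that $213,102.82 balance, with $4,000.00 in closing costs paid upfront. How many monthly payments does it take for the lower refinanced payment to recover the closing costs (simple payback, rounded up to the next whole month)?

4 months

Current payment = 248,800 × 11.65%/12 / (1 − (1+0.0097083)^−36) = $8,222.19.
Refinanced payment = 213,102.82 × 0.0090833 / (1 − (1+0.0090833)^−36) = $6,966.63.
Monthly savings = $8,222.19 − $6,966.63 = $1,255.56.
Break-even = $4,000.00 / $1,255.56 = 3.19 → 4 months.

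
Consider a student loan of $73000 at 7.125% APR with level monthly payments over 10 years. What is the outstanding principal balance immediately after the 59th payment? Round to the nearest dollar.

With monthly rate i = 7.125%/12 = 0.0059375, the balance after k of n payments is P · [(1+i)^n − (1+i)^k] / [(1+i)^n − 1].
(1+0.0059375)^120 = 2.03479098 and (1+0.0059375)^59 = 1.41804138, so the balance is 73,000 × (2.03479098 − 1.41804138) / (2.03479098 − 1) = $43,509.00.

$43,509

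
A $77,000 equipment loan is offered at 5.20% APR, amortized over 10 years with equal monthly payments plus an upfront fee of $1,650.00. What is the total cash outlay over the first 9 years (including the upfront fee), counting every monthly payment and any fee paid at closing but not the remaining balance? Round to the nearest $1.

$90,669

At 5.20% the monthly rate is 0.0043333, so the payment is 77,000 × 0.0043333 / (1 − 1.0043333^−120) = $824.25.
Total outlay = 108 × $824.25 + $1,650.00 = $90,669.00.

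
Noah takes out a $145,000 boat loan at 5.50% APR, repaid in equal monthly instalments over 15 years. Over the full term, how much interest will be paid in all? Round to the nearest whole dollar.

$68,259

At 5.50% the monthly rate is 0.0045833, so the payment is 145,000 × 0.0045833 / (1 − 1.0045833^−180) = $1,184.77.
Total paid = 180 × $1,184.77 = $213,258.60; interest = $213,258.60 − $145,000 = $68,258.60.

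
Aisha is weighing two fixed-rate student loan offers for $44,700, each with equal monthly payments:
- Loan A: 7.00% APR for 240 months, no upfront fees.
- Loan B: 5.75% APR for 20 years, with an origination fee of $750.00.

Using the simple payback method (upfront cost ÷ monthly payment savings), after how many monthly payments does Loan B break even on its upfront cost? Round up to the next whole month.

23 months

Loan A: monthly rate = 7%/12 = 0.0058333; payment = 44,700 × 0.0058333 / (1 − (1+0.0058333)^−240) = $346.56.
Loan B: monthly rate = 5.75%/12 = 0.0047917; payment = 44,700 × 0.0047917 / (1 − (1+0.0047917)^−240) = $313.83.
Monthly savings = $346.56 − $313.83 = $32.73.
Break-even = $750.00 / $32.73 = 22.91 → 23 months.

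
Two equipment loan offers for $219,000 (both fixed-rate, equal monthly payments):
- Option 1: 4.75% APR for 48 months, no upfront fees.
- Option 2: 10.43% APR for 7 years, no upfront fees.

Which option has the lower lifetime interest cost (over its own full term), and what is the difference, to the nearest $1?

Option 1: at 4.75% the monthly rate is 0.0039583, so the payment is 219,000 × 0.0039583 / (1 − 1.0039583^−48) = $5,018.65.
Total interest on Option 1 = 48 × $5,018.65 − $219,000 = $21,895.20.
Option 2: at 10.43% the monthly rate is 0.0086917, so the payment is 219,000 × 0.0086917 / (1 − 1.0086917^−84) = $3,684.50.
Total interest on Option 2 = 84 × $3,684.50 − $219,000 = $90,498.00.
Option 1 is lower by $68,602.80.

Option 1 by $68,603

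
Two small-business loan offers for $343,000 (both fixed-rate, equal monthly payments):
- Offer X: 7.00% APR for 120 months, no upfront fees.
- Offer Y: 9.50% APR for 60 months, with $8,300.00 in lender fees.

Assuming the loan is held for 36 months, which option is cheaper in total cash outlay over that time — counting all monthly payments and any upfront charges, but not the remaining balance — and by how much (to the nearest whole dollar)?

Offer X: at 7.00% the monthly rate is 0.0058333, so the payment is 343,000 × 0.0058333 / (1 − 1.0058333^−120) = $3,982.52.
Offer Y: monthly rate = 9.5%/12 = 0.0079167; payment = 343,000 × 0.0079167 / (1 − (1+0.0079167)^−60) = $7,203.64.
Over 36 months: Offer X costs 36 × $3,982.52 = $143,370.72; Offer Y costs 36 × $7,203.64 + $8,300.00 = $267,631.04.
Offer X is cheaper by $267,631.04 − $143,370.72 = $124,260.32.

Offer X by $124,260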